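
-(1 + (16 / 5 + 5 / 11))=-256 / 55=-4.65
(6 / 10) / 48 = 1 / 80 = 0.01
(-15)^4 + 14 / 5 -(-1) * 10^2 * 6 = 256139 / 5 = 51227.80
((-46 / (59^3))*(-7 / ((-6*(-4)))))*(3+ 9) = 0.00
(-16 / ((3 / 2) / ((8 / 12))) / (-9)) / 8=8 / 81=0.10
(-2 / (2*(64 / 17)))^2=289 / 4096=0.07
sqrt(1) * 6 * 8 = 48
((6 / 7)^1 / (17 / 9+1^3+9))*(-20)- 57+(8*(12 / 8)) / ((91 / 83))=-462477 / 9737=-47.50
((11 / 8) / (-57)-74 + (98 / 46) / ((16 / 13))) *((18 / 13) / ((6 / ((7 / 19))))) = -10614947 / 1727024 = -6.15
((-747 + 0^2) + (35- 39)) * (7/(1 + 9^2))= -5257/82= -64.11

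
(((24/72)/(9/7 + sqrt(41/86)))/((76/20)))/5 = 1806/94183 -49 * sqrt(3526)/282549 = 0.01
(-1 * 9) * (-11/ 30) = 33/ 10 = 3.30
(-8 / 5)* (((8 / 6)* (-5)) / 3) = 32 / 9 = 3.56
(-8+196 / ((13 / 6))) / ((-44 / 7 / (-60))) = 112560 / 143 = 787.13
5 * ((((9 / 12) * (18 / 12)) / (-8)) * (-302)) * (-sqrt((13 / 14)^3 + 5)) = -511.42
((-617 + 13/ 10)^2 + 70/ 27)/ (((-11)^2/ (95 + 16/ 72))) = 298328.14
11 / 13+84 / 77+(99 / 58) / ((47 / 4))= 405865 / 194909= 2.08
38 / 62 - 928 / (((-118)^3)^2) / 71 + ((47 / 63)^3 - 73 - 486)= -25905744092428431172507 / 46428404171247621054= -557.97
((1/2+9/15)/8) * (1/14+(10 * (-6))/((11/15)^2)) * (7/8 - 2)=1699911/98560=17.25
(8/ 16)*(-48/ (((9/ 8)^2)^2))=-32768/ 2187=-14.98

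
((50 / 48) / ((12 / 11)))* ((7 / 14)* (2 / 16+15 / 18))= 6325 / 13824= 0.46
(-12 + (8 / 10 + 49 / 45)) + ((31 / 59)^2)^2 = -1094368162 / 109056249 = -10.03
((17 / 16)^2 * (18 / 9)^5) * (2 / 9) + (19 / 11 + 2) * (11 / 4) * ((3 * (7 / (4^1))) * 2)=8327 / 72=115.65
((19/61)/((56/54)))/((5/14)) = 513/610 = 0.84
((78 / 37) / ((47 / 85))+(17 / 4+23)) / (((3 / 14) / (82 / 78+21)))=650373710 / 203463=3196.52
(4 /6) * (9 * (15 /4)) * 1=45 /2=22.50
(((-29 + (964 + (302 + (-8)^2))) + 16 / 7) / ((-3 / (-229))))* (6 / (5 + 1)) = 696389 / 7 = 99484.14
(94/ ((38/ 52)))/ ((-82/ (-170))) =207740/ 779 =266.68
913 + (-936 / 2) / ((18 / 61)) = -673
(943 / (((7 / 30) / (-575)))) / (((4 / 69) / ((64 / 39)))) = -65782021.98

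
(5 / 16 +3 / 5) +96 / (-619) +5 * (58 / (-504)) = 567841 / 3119760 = 0.18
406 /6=203 /3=67.67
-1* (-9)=9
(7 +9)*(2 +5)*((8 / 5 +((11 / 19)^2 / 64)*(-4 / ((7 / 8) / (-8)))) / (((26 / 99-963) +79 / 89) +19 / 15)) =-3191132736 / 15276973807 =-0.21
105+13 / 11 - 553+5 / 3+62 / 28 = -204637 / 462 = -442.94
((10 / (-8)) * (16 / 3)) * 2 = -40 / 3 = -13.33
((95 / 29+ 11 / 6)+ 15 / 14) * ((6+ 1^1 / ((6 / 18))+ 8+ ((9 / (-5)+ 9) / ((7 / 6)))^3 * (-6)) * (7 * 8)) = -1798809607712 / 3730125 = -482238.43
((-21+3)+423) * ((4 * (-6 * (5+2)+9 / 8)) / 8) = -132435 / 16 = -8277.19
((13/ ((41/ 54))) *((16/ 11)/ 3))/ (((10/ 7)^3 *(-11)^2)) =160524/ 6821375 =0.02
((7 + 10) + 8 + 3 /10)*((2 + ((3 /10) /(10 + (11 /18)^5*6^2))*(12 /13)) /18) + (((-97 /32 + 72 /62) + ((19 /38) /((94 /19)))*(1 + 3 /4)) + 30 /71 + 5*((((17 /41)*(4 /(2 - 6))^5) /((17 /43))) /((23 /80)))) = -1470434276315361739 /88211970604461600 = -16.67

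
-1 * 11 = -11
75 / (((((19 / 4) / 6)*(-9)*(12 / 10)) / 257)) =-128500 / 57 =-2254.39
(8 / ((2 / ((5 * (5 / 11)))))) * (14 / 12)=350 / 33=10.61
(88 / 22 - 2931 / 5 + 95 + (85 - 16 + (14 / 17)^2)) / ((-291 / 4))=2413276 / 420495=5.74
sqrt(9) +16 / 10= 4.60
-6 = -6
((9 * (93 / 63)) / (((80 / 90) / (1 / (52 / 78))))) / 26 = 2511 / 2912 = 0.86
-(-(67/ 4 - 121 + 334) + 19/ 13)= 11871/ 52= 228.29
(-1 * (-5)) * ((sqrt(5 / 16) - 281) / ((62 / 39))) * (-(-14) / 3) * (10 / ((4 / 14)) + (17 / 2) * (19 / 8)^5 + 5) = -5717052051165 / 2031616 + 20345380965 * sqrt(5) / 8126464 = -2808443.44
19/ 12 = 1.58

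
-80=-80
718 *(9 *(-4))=-25848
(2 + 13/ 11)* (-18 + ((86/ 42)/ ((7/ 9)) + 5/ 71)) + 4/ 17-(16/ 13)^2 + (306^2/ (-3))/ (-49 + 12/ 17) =699081674842/ 1172290301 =596.34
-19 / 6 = -3.17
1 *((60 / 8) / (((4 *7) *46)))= 15 / 2576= 0.01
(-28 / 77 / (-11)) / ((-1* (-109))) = 4 / 13189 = 0.00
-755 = -755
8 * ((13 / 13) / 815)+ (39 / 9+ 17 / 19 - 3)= 103961 / 46455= 2.24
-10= -10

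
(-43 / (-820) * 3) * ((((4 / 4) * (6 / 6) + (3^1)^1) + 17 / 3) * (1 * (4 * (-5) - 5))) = -6235 / 164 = -38.02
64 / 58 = 32 / 29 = 1.10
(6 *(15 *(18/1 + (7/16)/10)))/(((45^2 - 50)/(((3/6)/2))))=25983/126400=0.21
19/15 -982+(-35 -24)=-15596/15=-1039.73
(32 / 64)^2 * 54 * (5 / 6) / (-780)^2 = 1 / 54080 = 0.00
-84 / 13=-6.46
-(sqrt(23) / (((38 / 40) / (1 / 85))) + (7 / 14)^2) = -1 / 4-4*sqrt(23) / 323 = -0.31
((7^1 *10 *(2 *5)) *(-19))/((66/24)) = -53200/11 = -4836.36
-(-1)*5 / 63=5 / 63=0.08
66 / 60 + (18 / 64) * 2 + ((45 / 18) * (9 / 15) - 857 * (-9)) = 617293 / 80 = 7716.16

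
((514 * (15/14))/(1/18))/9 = 7710/7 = 1101.43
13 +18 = 31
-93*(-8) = 744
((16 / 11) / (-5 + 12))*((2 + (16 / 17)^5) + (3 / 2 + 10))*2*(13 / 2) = 38.46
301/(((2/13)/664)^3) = 24199745775296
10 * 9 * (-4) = -360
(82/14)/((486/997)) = 40877/3402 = 12.02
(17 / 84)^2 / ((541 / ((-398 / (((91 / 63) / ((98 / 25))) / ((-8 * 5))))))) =115022 / 35165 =3.27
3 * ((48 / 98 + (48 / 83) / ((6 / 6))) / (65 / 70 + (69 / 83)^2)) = 2163312 / 1093477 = 1.98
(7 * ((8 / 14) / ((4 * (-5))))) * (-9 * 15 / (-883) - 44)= 8.77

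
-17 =-17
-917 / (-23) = 917 / 23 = 39.87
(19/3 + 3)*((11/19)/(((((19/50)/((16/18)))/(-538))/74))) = -4904838400/9747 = -503215.18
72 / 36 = 2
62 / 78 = 31 / 39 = 0.79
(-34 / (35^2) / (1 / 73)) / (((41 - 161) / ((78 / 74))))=16133 / 906500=0.02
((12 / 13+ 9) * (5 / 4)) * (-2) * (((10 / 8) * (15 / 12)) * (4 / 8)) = -16125 / 832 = -19.38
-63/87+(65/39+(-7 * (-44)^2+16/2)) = -1178246/87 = -13543.06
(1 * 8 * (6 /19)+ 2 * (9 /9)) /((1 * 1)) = 86 /19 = 4.53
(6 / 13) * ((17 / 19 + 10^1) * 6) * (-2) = -14904 / 247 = -60.34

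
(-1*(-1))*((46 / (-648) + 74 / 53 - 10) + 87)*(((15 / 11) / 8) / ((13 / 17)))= 114325085 / 6548256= 17.46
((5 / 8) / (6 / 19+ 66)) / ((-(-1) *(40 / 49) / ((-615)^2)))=4366.66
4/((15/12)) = 16/5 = 3.20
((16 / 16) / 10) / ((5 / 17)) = 17 / 50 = 0.34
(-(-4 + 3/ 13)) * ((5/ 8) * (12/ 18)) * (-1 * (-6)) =245/ 26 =9.42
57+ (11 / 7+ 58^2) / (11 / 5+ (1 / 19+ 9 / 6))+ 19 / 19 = 954.86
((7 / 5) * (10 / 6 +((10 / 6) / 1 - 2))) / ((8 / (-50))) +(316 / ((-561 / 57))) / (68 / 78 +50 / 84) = -558411 / 16643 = -33.55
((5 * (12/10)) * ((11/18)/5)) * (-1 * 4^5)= -750.93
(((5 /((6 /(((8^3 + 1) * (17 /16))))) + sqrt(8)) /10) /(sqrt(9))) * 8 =8 * sqrt(2) /15 + 969 /8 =121.88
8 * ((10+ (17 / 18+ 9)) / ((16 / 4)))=359 / 9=39.89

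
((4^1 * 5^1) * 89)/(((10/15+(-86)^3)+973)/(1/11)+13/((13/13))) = -2670/10478839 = -0.00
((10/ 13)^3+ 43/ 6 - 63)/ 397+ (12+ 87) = 517362151/ 5233254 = 98.86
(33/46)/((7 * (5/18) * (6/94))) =4653/805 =5.78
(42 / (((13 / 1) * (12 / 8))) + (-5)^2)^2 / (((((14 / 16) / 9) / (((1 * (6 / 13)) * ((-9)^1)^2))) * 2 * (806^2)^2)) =272519883 / 811294024356998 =0.00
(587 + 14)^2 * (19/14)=6862819/14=490201.36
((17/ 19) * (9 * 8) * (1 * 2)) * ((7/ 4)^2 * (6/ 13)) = 44982/ 247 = 182.11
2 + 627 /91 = 809 /91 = 8.89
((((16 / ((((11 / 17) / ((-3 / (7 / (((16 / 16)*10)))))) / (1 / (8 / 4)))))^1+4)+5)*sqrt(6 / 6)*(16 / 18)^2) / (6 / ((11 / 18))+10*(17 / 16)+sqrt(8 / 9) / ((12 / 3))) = -148558336 / 87371211+25434112*sqrt(2) / 1834795431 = -1.68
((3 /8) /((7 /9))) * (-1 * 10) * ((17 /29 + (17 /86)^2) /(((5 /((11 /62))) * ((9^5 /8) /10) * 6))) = -1053745 /43624115244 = -0.00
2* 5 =10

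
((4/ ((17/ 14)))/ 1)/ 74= 28/ 629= 0.04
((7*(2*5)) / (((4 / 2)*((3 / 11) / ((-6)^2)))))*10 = 46200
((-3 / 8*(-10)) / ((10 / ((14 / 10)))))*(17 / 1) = 357 / 40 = 8.92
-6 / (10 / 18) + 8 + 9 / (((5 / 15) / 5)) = 661 / 5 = 132.20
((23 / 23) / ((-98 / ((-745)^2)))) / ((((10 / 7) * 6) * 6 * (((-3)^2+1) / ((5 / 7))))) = -111005 / 14112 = -7.87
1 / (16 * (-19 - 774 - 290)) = -1 / 17328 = -0.00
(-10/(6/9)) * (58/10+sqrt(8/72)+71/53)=-5941/53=-112.09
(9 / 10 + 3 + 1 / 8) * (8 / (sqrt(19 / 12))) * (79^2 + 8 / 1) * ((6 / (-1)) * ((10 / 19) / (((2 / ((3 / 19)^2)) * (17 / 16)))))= -1738521792 * sqrt(57) / 2215457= -5924.53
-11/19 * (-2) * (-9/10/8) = -99/760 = -0.13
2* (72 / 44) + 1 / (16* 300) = 172811 / 52800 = 3.27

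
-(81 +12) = -93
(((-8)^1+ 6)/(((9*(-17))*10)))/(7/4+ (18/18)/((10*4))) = 8/10863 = 0.00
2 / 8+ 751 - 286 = 1861 / 4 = 465.25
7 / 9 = 0.78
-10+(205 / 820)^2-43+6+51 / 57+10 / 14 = -96459 / 2128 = -45.33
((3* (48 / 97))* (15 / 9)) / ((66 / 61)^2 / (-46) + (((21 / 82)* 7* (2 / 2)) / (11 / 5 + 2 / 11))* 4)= 2298331465 / 2772945208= 0.83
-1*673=-673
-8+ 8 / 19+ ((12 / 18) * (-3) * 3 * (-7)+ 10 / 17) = 11308 / 323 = 35.01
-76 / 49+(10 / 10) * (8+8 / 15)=5132 / 735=6.98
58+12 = 70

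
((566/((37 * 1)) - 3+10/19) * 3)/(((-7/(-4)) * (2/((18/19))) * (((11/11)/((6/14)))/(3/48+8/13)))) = 102960315/34033636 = 3.03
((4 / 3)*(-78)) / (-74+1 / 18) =1872 / 1331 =1.41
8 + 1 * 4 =12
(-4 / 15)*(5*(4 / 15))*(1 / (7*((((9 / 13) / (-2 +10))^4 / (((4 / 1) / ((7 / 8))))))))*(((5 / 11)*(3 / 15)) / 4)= -14974189568 / 159137055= -94.10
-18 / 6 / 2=-3 / 2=-1.50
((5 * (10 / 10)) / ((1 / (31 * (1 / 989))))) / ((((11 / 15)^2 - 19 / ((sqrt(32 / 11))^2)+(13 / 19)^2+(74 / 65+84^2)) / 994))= 5205963672000 / 235650204072559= 0.02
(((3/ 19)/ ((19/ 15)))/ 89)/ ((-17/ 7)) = -315/ 546193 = -0.00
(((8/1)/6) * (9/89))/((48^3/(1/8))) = 0.00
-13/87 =-0.15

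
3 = 3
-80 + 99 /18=-149 /2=-74.50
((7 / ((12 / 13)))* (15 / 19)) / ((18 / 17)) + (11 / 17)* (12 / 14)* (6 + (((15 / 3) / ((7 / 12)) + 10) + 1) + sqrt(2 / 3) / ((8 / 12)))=33* sqrt(6) / 119 + 22604807 / 1139544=20.52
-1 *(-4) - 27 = -23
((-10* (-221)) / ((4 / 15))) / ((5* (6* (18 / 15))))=5525 / 24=230.21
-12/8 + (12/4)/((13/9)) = 15/26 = 0.58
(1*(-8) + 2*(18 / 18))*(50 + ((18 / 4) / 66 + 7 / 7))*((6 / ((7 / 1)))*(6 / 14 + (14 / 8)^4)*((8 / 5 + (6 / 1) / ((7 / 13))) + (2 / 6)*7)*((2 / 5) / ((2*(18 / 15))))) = -1786122645 / 275968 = -6472.21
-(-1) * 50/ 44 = 25/ 22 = 1.14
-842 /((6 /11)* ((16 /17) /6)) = -78727 /8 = -9840.88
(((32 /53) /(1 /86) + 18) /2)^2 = 3433609 /2809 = 1222.36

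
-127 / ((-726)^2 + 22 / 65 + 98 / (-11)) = -0.00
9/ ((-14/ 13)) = -117/ 14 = -8.36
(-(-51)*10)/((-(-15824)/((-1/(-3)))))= 85/7912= 0.01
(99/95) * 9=891/95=9.38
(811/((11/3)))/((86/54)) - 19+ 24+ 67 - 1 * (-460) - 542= 60961/473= 128.88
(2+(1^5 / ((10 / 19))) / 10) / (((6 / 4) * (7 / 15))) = 219 / 70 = 3.13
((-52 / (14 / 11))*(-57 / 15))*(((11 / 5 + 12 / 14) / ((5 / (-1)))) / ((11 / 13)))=-687154 / 6125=-112.19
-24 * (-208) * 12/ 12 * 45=224640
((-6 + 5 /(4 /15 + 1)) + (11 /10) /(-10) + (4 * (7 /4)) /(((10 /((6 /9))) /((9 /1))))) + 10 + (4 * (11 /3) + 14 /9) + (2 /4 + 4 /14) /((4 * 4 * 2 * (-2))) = 108198511 /3830400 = 28.25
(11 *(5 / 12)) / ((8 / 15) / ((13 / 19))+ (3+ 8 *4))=3575 / 27908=0.13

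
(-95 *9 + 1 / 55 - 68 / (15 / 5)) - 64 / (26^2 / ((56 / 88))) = -24474908 / 27885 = -877.71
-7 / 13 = -0.54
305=305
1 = 1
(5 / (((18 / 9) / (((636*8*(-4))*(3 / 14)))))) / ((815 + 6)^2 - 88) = -25440 / 1572557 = -0.02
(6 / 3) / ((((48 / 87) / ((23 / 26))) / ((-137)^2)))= 12518923 / 208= 60187.13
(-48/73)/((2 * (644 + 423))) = -24/77891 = -0.00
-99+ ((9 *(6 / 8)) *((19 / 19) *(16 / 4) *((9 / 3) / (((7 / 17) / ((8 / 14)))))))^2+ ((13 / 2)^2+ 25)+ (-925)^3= -7600994765171 / 9604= -791440521.15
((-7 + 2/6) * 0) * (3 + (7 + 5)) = 0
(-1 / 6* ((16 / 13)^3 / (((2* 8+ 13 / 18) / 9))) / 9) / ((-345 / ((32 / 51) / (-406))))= -65536 / 787336901715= -0.00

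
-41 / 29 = -1.41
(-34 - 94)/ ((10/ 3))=-192/ 5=-38.40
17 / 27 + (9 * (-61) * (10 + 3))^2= 1375292780 / 27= 50936769.63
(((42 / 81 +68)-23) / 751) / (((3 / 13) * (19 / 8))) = 127816 / 1155789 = 0.11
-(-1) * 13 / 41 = 13 / 41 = 0.32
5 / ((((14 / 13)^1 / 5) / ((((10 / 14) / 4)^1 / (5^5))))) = 13 / 9800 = 0.00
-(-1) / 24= 1 / 24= 0.04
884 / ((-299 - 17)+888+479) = 884 / 1051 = 0.84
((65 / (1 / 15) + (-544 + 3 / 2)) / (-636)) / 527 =-865 / 670344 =-0.00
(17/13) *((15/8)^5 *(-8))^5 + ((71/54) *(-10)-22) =-115902862483877973877511673096037/404675448117003288576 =-286409425190.45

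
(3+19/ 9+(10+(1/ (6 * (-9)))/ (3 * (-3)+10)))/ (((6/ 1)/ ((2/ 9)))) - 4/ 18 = 491/ 1458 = 0.34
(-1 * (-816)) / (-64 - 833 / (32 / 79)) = -26112 / 67855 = -0.38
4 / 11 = 0.36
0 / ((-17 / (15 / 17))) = 0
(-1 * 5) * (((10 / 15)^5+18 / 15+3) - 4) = -403 / 243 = -1.66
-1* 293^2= -85849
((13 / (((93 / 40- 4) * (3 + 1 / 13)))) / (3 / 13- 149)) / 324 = 2197 / 41983272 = 0.00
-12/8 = -3/2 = -1.50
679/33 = 20.58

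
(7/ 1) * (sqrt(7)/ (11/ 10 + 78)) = 0.23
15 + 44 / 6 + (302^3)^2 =2275951024973059 / 3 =758650341657686.33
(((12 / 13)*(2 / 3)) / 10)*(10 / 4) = 2 / 13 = 0.15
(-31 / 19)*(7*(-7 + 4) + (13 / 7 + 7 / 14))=8091 / 266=30.42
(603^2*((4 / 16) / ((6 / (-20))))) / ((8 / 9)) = -5454135 / 16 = -340883.44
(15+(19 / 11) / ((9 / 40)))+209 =22936 / 99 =231.68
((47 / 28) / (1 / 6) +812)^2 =132457081 / 196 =675801.43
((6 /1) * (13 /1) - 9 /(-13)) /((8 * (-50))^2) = 0.00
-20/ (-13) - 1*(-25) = 345/ 13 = 26.54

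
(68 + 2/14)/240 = 159/560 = 0.28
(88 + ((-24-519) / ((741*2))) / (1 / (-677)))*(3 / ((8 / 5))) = 2490135 / 3952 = 630.09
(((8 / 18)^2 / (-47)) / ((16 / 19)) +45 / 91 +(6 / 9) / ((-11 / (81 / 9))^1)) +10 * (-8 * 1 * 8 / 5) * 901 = -439492962872 / 3810807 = -115328.06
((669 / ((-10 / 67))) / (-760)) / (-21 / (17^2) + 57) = 0.10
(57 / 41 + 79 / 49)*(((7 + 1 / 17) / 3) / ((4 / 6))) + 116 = 4323668 / 34153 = 126.60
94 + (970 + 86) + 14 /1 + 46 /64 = 37271 /32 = 1164.72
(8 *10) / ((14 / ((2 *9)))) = 720 / 7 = 102.86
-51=-51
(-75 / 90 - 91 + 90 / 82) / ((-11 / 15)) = 123.73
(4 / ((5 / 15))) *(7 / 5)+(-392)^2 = 768404 / 5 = 153680.80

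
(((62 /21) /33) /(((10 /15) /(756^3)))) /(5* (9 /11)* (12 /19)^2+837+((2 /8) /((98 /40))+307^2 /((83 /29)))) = 3356486900928 /1954741967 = 1717.10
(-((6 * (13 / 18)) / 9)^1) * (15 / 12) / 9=-65 / 972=-0.07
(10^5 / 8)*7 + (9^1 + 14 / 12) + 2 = 525073 / 6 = 87512.17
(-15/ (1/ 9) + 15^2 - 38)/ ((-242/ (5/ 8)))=-65/ 484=-0.13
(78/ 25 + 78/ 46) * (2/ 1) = 5538/ 575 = 9.63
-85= -85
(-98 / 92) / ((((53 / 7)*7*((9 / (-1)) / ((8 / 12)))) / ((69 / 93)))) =49 / 44361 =0.00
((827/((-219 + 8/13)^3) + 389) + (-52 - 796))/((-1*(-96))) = -4.78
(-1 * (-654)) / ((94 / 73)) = 23871 / 47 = 507.89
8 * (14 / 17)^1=112 / 17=6.59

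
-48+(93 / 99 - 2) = -1619 / 33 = -49.06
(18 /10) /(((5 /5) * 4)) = 9 /20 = 0.45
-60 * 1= -60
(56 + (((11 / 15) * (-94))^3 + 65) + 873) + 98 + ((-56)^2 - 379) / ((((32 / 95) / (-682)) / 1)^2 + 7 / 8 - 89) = -815263620156636735908 / 2497001835072375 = -326497.00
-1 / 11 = -0.09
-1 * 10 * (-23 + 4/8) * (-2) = -450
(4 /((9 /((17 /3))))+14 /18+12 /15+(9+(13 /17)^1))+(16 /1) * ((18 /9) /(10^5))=19882334 /1434375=13.86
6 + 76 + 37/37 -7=76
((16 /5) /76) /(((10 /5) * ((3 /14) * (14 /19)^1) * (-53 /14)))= -28 /795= -0.04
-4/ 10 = -2/ 5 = -0.40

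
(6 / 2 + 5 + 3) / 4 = 11 / 4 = 2.75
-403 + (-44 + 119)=-328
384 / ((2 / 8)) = 1536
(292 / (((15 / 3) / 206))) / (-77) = -60152 / 385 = -156.24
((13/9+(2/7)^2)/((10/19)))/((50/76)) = 242953/55125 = 4.41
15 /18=5 /6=0.83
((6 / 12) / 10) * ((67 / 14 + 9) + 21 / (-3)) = 19 / 56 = 0.34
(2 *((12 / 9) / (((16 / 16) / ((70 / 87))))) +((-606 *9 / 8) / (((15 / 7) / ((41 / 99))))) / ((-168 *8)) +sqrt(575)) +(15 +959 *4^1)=3877.22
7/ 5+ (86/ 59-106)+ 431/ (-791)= -103.69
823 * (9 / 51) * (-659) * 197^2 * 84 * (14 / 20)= -18564629541066 / 85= -218407406365.48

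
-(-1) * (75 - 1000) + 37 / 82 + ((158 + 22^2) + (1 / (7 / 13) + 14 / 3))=-475315 / 1722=-276.02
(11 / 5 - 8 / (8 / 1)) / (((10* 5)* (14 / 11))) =33 / 1750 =0.02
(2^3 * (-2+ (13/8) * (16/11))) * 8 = 256/11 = 23.27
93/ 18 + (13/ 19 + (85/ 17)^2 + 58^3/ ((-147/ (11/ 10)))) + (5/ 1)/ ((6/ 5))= -19900184/ 13965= -1425.00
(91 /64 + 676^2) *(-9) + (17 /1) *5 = -4112711.80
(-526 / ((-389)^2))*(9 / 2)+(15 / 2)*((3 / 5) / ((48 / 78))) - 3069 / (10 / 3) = -11057366151 / 12105680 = -913.40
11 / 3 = 3.67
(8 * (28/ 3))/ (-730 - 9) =-224/ 2217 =-0.10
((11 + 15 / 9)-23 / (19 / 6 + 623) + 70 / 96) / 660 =2409127 / 119021760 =0.02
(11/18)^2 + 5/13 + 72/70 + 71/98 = 2.51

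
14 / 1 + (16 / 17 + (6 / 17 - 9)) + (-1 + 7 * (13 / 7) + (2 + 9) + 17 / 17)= 515 / 17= 30.29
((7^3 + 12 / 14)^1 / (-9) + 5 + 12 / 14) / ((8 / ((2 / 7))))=-1019 / 882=-1.16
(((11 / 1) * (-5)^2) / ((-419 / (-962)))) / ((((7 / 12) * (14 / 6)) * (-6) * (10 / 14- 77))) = 264550 / 261037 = 1.01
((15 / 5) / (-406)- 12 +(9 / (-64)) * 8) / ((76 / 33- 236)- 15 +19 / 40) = 3518955 / 66513559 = 0.05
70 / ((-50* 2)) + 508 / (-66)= -2771 / 330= -8.40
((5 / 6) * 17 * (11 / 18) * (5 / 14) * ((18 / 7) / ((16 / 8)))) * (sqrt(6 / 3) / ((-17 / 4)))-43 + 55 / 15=-118 / 3-275 * sqrt(2) / 294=-40.66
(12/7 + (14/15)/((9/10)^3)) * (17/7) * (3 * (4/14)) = 1558696/250047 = 6.23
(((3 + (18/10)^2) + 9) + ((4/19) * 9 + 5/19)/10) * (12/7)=88098/3325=26.50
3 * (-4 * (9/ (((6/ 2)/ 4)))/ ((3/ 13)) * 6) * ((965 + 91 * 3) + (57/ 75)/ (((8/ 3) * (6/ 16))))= -115947936/ 25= -4637917.44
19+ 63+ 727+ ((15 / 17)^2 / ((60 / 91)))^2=1082959049 / 1336336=810.39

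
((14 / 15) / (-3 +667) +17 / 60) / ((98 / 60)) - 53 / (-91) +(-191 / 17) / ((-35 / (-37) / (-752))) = 40142943202 / 4494035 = 8932.49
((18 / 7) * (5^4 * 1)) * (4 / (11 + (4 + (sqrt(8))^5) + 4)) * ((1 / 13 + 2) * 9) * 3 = 1802.30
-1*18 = -18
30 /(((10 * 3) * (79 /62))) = 62 /79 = 0.78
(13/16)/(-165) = -13/2640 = -0.00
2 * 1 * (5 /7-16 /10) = -62 /35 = -1.77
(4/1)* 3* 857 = 10284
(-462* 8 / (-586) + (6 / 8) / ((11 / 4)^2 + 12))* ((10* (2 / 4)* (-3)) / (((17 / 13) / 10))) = -1134783000 / 1559053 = -727.87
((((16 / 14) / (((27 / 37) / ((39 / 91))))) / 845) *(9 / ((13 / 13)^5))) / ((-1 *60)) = -74 / 621075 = -0.00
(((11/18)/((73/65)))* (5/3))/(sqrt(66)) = 325* sqrt(66)/23652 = 0.11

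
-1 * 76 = -76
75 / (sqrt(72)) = 25*sqrt(2) / 4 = 8.84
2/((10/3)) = 0.60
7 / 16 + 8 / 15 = 233 / 240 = 0.97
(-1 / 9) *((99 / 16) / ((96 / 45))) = -165 / 512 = -0.32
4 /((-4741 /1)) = -4 /4741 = -0.00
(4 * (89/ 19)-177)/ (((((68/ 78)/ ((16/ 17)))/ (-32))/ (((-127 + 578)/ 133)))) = 13539871488/ 730303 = 18540.07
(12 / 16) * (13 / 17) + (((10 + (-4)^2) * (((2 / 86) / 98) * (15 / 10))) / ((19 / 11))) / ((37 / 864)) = 70369923 / 100723028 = 0.70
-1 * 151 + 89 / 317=-47778 / 317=-150.72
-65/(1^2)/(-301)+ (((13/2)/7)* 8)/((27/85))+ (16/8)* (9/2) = 264958/8127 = 32.60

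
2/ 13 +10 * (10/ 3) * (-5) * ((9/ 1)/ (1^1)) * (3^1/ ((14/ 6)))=-175486/ 91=-1928.42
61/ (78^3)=61/ 474552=0.00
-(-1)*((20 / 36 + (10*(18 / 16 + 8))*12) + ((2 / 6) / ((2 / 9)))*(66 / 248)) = 2446171 / 2232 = 1095.95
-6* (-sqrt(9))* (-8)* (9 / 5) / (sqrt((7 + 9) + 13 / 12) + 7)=-108864 / 1915 + 2592* sqrt(615) / 1915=-23.28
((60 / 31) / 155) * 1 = 12 / 961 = 0.01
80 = 80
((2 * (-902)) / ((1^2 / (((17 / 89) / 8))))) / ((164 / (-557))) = 104159 / 712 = 146.29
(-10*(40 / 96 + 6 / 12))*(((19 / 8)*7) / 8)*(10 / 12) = -36575 / 2304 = -15.87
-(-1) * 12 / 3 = 4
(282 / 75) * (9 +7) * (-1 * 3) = -4512 / 25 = -180.48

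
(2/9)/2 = 1/9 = 0.11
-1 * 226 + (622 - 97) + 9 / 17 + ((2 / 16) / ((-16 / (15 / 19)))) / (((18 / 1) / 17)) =74301019 / 248064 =299.52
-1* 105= -105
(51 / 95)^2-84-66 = -1351149 / 9025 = -149.71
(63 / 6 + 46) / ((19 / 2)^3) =452 / 6859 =0.07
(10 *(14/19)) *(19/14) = 10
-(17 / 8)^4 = -83521 / 4096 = -20.39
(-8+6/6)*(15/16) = -105/16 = -6.56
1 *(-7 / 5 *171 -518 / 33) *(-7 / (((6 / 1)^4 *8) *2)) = 294637 / 3421440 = 0.09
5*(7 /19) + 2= 73 /19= 3.84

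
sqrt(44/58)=sqrt(638)/29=0.87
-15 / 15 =-1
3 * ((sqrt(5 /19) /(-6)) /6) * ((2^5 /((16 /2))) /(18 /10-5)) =5 * sqrt(95) /912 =0.05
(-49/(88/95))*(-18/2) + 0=41895/88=476.08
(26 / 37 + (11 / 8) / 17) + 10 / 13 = 101579 / 65416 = 1.55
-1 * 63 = -63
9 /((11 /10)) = 90 /11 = 8.18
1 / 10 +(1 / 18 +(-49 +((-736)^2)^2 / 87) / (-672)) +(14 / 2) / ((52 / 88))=-19073200281529 / 3800160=-5019051.90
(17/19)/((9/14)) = 238/171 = 1.39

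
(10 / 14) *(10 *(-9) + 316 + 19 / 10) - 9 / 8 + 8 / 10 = 45489 / 280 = 162.46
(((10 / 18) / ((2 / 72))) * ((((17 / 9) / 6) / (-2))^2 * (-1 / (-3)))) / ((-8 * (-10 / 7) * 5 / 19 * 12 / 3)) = 38437 / 2799360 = 0.01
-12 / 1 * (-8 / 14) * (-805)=-5520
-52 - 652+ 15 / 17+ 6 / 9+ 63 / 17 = -35636 / 51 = -698.75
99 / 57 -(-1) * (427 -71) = 6797 / 19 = 357.74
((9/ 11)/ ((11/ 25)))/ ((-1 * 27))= -25/ 363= -0.07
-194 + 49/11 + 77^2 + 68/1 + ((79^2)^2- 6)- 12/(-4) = 428514740/11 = 38955885.45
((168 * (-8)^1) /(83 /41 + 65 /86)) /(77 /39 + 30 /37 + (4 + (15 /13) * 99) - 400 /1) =3419148096 /1973216461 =1.73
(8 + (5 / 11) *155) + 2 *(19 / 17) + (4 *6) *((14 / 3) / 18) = 146273 / 1683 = 86.91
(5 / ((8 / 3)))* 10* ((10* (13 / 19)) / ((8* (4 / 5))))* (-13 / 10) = -63375 / 2432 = -26.06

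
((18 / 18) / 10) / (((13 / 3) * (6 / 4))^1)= 1 / 65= 0.02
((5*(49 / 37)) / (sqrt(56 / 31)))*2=35*sqrt(434) / 74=9.85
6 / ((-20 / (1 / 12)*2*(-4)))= 0.00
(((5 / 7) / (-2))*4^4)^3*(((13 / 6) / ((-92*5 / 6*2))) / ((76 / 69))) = 9804.76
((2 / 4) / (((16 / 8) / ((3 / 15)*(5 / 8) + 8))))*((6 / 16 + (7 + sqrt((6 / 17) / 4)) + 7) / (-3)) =-7475 / 768 - 65*sqrt(102) / 3264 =-9.93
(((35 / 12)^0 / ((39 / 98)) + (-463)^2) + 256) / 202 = 8370473 / 7878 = 1062.51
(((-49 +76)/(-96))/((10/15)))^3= -19683/262144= -0.08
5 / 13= 0.38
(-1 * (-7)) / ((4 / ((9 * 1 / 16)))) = 0.98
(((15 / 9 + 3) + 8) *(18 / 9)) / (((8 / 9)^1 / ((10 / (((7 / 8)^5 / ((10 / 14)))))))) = 46694400 / 117649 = 396.90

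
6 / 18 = 1 / 3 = 0.33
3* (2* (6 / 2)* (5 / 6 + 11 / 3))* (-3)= -243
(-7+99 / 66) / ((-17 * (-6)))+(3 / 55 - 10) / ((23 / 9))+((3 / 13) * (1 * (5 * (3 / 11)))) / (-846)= -622183127 / 157674660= -3.95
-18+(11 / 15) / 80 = -21589 / 1200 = -17.99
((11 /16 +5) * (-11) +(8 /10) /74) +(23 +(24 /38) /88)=-24463817 /618640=-39.54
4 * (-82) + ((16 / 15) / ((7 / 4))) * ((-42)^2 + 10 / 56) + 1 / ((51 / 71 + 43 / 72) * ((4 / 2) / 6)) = 741025232 / 988575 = 749.59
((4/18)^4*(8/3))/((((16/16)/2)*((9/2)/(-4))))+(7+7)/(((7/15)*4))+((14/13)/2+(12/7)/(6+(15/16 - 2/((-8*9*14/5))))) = 266863096841/32254571466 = 8.27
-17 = -17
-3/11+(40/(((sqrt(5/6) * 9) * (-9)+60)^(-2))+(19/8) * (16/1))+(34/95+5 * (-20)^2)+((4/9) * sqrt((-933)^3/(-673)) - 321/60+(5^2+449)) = -64800 * sqrt(30)+1244 * sqrt(627909)/2019+1526564153/4180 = 10770.76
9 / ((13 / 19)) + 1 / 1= 184 / 13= 14.15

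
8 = 8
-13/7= -1.86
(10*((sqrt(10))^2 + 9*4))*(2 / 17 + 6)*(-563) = -26933920 / 17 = -1584348.24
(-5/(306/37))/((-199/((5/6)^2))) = 4625/2192184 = 0.00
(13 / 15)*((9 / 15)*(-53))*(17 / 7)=-11713 / 175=-66.93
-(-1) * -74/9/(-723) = 74/6507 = 0.01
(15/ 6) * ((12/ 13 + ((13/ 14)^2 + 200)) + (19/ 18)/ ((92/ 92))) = 23257735/ 45864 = 507.10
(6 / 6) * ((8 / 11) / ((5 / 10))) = 16 / 11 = 1.45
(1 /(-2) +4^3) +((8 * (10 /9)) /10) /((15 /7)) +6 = 18877 /270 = 69.91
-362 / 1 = -362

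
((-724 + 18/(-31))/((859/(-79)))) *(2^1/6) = 1774498/79887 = 22.21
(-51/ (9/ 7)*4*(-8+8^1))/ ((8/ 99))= 0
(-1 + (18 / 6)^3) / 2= 13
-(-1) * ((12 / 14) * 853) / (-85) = -5118 / 595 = -8.60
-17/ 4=-4.25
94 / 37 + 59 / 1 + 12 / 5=11829 / 185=63.94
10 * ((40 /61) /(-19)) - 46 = -53714 /1159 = -46.35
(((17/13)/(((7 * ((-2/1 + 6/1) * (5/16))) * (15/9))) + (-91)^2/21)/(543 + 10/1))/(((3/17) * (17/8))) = 1.90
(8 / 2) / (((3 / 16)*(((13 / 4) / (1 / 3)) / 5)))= 1280 / 117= 10.94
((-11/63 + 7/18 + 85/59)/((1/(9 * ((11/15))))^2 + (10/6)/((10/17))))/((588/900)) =111649725/125894377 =0.89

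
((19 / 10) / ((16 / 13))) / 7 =247 / 1120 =0.22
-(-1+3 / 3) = 0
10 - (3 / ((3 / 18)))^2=-314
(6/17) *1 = 6/17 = 0.35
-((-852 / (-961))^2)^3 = -0.49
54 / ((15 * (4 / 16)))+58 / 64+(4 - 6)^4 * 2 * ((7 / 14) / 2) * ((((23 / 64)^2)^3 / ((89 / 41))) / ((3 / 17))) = 15.35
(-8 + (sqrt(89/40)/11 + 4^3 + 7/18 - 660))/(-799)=10865/14382 - sqrt(890)/175780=0.76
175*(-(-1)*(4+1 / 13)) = 9275 / 13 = 713.46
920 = 920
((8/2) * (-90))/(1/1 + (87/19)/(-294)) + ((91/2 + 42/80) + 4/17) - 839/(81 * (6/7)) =-33470767459/100961640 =-331.52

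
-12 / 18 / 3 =-2 / 9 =-0.22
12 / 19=0.63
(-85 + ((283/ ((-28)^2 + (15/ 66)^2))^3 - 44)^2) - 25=5440717582730719054958792265803167426/ 2986346647569272346852091973372881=1821.86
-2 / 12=-1 / 6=-0.17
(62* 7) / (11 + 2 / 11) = 4774 / 123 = 38.81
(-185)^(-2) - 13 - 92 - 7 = -3833199 / 34225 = -112.00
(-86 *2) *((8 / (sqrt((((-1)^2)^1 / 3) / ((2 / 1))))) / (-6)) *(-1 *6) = -3370.50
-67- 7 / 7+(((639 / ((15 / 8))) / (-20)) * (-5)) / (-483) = -54882 / 805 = -68.18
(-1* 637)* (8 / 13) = -392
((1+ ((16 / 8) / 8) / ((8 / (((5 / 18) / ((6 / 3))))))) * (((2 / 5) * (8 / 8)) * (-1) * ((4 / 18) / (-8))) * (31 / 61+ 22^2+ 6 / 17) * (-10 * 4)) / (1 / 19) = -11053074383 / 2687904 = -4112.15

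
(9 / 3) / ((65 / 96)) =4.43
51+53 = 104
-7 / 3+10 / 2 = 8 / 3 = 2.67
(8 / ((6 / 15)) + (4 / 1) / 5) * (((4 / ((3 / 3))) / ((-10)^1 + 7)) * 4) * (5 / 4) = -416 / 3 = -138.67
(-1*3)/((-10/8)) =12/5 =2.40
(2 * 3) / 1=6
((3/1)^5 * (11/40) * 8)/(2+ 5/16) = 42768/185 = 231.18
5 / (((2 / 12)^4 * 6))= 1080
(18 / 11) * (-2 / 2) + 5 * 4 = 202 / 11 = 18.36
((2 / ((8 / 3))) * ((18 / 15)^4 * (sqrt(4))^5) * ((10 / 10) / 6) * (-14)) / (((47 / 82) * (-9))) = 661248 / 29375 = 22.51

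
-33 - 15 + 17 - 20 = -51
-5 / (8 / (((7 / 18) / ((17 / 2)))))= -35 / 1224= -0.03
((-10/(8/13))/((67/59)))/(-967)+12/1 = 3113707/259156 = 12.01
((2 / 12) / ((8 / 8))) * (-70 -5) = -25 / 2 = -12.50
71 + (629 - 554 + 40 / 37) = 147.08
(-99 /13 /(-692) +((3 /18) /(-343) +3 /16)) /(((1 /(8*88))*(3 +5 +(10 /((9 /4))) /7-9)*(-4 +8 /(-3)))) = 145176669 /2534623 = 57.28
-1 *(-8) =8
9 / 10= 0.90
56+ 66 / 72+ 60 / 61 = 42383 / 732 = 57.90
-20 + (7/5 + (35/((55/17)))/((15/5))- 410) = -70124/165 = -424.99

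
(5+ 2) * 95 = 665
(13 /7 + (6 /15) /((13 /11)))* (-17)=-16983 /455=-37.33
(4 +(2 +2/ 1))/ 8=1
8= 8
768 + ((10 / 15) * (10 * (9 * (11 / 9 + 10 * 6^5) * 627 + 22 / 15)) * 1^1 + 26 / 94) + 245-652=1237434704096 / 423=2925377551.05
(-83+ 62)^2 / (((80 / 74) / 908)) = 3703959 / 10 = 370395.90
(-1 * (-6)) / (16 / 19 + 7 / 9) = 3.70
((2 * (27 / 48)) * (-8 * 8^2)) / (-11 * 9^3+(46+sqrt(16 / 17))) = 2304 * sqrt(17) / 1080668377+78071616 / 1080668377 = 0.07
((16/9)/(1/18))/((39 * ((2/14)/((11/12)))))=616/117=5.26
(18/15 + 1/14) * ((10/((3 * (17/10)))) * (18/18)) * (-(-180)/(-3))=-17800/119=-149.58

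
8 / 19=0.42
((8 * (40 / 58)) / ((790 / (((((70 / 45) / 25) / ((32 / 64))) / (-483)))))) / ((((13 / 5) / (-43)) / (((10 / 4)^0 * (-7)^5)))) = -46252864 / 92476215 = -0.50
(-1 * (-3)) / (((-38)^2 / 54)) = 81 / 722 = 0.11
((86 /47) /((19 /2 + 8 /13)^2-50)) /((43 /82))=0.07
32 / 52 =8 / 13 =0.62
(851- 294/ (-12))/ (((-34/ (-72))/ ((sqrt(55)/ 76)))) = 927*sqrt(55)/ 38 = 180.92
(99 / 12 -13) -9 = -13.75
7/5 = 1.40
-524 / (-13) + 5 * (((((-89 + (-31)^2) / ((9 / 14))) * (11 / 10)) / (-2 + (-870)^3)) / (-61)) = 94717755238112 / 2349867962637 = 40.31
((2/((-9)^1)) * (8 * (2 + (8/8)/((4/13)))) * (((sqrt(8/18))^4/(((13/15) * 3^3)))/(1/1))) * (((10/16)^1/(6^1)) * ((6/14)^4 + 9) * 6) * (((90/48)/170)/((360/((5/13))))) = -30125/5747080248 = -0.00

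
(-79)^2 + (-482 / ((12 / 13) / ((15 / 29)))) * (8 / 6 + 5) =788299 / 174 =4530.45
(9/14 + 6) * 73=6789/14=484.93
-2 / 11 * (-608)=1216 / 11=110.55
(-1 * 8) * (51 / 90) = -68 / 15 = -4.53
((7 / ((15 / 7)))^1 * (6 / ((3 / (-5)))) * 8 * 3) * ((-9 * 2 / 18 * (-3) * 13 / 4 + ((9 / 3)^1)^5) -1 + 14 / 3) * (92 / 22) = -27742232 / 33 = -840673.70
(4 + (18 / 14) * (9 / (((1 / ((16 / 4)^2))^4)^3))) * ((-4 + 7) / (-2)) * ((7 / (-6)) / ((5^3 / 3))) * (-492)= -8413005578904807516 / 125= -67304044631238460.13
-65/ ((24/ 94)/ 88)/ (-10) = 6721/ 3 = 2240.33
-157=-157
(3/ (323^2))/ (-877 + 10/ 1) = -1/ 30151081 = -0.00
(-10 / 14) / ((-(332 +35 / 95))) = 19 / 8841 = 0.00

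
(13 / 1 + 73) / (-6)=-43 / 3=-14.33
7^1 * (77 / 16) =539 / 16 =33.69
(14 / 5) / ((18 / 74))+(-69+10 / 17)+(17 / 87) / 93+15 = -28815101 / 687735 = -41.90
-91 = -91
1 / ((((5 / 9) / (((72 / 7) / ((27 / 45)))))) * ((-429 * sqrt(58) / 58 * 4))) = -18 * sqrt(58) / 1001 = -0.14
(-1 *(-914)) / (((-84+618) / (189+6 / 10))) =144412 / 445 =324.52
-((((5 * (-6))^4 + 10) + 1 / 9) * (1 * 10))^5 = -2059039829593857972511537456877145100000 / 59049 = -34870020315227319218133030000000000.00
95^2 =9025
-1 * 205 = -205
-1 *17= -17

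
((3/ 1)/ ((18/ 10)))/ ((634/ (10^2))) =250/ 951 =0.26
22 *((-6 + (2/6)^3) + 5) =-572/27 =-21.19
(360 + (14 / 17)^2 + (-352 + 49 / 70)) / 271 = 27103 / 783190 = 0.03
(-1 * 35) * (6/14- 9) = 300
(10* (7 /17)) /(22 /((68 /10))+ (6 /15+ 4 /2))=350 /479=0.73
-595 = -595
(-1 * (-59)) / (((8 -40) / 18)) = -531 / 16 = -33.19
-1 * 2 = -2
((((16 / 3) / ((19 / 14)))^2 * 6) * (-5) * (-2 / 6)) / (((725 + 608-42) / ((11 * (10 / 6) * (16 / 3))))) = 441548800 / 37750131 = 11.70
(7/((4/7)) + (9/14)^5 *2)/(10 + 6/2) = 3353221/3495856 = 0.96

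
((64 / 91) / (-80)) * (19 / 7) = -76 / 3185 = -0.02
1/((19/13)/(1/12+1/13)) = 25/228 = 0.11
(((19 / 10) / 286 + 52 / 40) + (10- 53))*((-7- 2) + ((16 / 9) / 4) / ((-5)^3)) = 1207812347 / 3217500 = 375.39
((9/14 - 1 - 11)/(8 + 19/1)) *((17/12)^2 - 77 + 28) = 358651/18144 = 19.77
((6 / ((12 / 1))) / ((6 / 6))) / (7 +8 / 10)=5 / 78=0.06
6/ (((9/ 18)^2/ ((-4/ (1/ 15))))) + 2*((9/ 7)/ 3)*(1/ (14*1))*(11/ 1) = -70527/ 49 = -1439.33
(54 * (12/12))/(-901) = -54/901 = -0.06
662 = 662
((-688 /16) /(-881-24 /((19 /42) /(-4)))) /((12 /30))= 4085 /25414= 0.16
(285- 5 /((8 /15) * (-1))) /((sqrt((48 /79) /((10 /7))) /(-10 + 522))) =12560 * sqrt(16590) /7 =231107.90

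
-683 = -683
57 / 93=19 / 31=0.61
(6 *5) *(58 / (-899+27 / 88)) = -30624 / 15817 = -1.94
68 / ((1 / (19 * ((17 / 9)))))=21964 / 9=2440.44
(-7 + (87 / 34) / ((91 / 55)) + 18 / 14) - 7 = -34553 / 3094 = -11.17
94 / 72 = 47 / 36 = 1.31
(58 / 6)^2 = 841 / 9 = 93.44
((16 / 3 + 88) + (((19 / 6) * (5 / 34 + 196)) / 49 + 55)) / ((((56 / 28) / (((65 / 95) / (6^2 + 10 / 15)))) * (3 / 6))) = 20922863 / 6963880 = 3.00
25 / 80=5 / 16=0.31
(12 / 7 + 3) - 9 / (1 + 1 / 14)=-129 / 35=-3.69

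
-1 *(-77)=77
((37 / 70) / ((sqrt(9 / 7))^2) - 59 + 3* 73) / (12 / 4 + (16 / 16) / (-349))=5038513 / 94140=53.52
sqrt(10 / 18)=sqrt(5) / 3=0.75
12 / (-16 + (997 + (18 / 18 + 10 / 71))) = 71 / 5811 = 0.01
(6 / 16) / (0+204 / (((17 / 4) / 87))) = 1 / 11136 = 0.00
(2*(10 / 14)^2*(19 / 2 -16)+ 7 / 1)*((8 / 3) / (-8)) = -6 / 49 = -0.12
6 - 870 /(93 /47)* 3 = -40704 /31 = -1313.03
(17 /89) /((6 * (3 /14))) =0.15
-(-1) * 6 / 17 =6 / 17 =0.35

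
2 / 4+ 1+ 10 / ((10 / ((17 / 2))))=10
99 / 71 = 1.39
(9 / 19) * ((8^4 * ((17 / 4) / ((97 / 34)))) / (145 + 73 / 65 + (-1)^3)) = 346245120 / 17385019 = 19.92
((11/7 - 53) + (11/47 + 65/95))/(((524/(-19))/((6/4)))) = 236805/86198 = 2.75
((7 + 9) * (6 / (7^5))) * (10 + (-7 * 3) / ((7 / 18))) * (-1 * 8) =33792 / 16807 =2.01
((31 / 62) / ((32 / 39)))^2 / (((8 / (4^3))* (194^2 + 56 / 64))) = 169 / 2141120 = 0.00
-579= -579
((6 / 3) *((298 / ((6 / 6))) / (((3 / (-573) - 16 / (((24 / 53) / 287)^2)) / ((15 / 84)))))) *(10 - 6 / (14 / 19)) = -66594060 / 2165434143803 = -0.00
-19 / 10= -1.90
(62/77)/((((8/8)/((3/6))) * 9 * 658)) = 31/455994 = 0.00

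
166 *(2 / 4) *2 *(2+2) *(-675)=-448200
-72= -72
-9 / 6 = -1.50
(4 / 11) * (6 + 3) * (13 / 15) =156 / 55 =2.84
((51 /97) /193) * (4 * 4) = 0.04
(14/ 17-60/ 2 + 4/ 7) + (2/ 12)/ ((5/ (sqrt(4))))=-50941/ 1785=-28.54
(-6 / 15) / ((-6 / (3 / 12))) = 1 / 60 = 0.02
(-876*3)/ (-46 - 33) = 2628/ 79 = 33.27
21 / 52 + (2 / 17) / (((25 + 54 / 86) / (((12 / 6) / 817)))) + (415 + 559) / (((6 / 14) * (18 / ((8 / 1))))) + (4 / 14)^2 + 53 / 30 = 61973753942689 / 61219152540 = 1012.33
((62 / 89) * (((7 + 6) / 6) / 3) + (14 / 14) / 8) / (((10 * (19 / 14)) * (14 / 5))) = 4025 / 243504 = 0.02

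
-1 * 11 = -11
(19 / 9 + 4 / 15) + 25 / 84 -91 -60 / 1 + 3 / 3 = -185629 / 1260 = -147.32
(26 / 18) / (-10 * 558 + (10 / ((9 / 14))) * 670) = 0.00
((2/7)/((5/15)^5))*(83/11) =40338/77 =523.87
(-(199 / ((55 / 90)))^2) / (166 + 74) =-441.83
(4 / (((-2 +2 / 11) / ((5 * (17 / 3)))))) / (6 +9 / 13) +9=-82 / 261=-0.31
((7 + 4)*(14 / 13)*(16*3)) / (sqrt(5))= 7392*sqrt(5) / 65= 254.29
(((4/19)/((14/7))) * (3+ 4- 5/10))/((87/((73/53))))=0.01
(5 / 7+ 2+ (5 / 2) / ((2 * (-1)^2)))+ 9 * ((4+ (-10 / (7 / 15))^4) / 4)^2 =576672270036446109 / 23059204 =25008333767.13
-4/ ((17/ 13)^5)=-1485172/ 1419857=-1.05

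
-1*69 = -69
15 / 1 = 15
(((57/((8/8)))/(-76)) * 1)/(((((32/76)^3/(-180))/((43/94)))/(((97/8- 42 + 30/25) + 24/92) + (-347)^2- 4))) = 881907166208241/8855552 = 99588051.23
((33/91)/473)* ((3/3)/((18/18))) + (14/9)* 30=547829/11739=46.67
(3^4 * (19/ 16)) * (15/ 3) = 7695/ 16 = 480.94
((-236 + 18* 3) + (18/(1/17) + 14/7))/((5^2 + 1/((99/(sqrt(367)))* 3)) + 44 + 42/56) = 12403596744/6866270897 - 598752* sqrt(367)/6866270897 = 1.80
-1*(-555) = 555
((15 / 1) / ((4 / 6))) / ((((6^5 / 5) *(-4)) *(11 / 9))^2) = 125 / 321159168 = 0.00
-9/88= -0.10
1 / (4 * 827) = 1 / 3308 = 0.00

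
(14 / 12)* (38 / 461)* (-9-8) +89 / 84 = -22279 / 38724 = -0.58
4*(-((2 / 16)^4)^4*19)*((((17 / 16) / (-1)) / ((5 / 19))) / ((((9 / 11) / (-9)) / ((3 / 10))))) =-202521 / 56294995342131200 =-0.00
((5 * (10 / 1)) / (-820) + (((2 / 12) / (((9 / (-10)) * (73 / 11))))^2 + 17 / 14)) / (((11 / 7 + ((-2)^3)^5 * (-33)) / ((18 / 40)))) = 0.00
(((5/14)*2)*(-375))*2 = -535.71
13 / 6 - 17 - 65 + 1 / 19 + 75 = -545 / 114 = -4.78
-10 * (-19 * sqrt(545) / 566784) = 95 * sqrt(545) / 283392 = 0.01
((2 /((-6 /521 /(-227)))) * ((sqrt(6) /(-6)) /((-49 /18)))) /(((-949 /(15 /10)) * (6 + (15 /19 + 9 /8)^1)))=-8988292 * sqrt(6) /18646901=-1.18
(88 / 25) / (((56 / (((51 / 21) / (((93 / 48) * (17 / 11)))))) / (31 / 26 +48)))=1238072 / 493675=2.51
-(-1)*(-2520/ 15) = -168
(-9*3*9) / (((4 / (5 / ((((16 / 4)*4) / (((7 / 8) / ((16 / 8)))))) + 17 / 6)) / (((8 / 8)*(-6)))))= 554283 / 512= 1082.58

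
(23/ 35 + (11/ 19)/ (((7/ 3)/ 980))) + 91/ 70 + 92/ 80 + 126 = 198045/ 532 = 372.27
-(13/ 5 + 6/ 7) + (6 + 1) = 124/ 35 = 3.54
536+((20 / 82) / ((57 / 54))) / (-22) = 4592894 / 8569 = 535.99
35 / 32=1.09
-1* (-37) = 37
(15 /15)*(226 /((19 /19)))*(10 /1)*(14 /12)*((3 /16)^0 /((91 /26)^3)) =9040 /147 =61.50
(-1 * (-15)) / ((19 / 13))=195 / 19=10.26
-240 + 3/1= -237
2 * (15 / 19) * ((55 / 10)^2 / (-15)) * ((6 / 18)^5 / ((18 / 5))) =-605 / 166212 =-0.00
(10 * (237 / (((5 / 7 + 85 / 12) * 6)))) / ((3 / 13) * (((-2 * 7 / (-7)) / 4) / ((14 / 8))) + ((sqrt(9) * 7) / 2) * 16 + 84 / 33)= 3321318 / 11186221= 0.30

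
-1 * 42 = -42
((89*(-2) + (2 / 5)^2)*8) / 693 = -3952 / 1925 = -2.05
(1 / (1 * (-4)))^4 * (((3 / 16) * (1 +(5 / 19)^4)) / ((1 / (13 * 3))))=7660341 / 266897408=0.03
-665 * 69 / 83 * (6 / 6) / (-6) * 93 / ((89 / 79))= 112372365 / 14774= 7606.09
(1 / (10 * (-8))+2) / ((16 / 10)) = 159 / 128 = 1.24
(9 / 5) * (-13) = -117 / 5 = -23.40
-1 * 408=-408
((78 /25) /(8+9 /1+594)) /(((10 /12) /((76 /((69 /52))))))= 47424 /135125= 0.35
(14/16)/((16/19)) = 133/128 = 1.04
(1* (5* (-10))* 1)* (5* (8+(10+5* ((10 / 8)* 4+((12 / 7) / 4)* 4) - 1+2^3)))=-102500 / 7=-14642.86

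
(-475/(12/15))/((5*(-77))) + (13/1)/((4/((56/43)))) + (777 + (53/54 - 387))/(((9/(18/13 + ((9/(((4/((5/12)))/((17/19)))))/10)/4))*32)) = 4169263074875/542664105984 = 7.68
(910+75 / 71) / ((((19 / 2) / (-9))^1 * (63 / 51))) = -6597870 / 9443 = -698.70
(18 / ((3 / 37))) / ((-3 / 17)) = -1258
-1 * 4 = -4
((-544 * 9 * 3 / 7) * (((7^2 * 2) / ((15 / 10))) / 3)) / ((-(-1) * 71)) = -45696 / 71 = -643.61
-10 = -10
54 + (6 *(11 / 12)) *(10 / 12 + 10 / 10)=769 / 12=64.08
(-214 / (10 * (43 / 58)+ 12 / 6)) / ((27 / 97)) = -601982 / 7371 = -81.67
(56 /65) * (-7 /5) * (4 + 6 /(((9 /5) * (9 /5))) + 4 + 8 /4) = -25088 /1755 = -14.30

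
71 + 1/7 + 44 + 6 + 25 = 1023/7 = 146.14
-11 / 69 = -0.16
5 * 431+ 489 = 2644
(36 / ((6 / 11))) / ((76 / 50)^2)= 20625 / 722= 28.57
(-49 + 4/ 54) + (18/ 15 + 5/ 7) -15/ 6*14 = -77501/ 945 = -82.01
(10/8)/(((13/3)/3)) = 45/52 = 0.87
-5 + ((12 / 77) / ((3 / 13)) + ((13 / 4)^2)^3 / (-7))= -54458867 / 315392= -172.67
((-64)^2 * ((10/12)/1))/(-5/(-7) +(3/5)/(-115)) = 20608000/4281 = 4813.83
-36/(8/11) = -99/2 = -49.50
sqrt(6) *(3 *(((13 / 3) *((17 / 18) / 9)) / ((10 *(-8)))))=-221 *sqrt(6) / 12960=-0.04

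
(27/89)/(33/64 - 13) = -1728/71111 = -0.02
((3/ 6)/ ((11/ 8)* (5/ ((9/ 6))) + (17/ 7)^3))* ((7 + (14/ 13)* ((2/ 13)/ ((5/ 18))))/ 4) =6605151/ 131517490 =0.05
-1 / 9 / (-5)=1 / 45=0.02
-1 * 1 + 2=1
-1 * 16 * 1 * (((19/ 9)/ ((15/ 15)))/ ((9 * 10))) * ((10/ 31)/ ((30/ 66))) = -3344/ 12555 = -0.27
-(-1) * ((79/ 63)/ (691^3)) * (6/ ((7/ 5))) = 790/ 48501087537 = 0.00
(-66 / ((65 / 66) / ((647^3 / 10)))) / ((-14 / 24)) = 7078674841128 / 2275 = 3111505424.67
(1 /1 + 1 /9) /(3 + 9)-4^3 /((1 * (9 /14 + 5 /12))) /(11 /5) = -1446625 /52866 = -27.36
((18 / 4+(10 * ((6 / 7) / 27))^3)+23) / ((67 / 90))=68842925 / 1861461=36.98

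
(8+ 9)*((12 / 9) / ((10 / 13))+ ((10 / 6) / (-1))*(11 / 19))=1241 / 95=13.06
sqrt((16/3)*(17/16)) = sqrt(51)/3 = 2.38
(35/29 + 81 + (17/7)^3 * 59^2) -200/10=496581209/9947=49922.71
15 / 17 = 0.88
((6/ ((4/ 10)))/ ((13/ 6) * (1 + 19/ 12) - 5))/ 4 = 270/ 43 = 6.28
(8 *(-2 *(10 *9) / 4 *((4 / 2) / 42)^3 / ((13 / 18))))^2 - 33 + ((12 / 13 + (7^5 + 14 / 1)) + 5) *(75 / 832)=72622706553 / 48941984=1483.85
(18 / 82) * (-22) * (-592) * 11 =1289376 / 41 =31448.20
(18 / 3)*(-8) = -48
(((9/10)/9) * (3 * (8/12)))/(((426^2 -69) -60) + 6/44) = 22/19948185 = 0.00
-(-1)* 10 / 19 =10 / 19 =0.53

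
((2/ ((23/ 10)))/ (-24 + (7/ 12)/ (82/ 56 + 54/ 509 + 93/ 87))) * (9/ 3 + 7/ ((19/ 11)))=-8770522440/ 34006773211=-0.26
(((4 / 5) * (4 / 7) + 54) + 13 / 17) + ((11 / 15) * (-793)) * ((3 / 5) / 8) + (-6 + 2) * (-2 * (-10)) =-1627757 / 23800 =-68.39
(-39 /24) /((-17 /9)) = 117 /136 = 0.86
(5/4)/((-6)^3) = -5/864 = -0.01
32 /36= 8 /9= 0.89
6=6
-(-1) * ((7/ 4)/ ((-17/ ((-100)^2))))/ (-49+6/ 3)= 17500/ 799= 21.90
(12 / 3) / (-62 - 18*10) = -2 / 121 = -0.02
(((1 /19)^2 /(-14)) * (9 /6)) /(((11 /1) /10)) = -0.00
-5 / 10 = -1 / 2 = -0.50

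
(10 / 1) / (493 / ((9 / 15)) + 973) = 15 / 2692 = 0.01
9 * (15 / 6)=45 / 2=22.50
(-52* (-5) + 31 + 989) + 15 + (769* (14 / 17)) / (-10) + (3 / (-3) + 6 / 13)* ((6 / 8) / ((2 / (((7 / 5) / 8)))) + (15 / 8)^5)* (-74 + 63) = 49581300671 / 36208640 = 1369.32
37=37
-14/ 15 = -0.93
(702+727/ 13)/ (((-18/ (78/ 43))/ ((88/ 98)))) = -433532/ 6321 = -68.59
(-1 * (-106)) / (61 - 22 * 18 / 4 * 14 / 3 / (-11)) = 106 / 103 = 1.03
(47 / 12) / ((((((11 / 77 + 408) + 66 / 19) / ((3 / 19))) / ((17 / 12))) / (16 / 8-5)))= -5593 / 875920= -0.01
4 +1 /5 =21 /5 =4.20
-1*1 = -1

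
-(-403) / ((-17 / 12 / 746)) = -3607656 / 17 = -212215.06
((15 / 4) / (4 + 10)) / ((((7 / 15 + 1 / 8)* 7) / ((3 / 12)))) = 225 / 13916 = 0.02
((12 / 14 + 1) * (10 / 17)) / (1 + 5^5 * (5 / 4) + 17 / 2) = 0.00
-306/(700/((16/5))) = -1224/875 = -1.40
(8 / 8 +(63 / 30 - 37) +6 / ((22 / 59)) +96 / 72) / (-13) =5437 / 4290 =1.27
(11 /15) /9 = 11 /135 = 0.08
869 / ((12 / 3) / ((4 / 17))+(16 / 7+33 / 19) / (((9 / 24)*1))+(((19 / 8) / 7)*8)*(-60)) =-346731 / 53917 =-6.43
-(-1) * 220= 220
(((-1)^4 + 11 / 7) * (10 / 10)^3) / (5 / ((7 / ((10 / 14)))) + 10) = 126 / 515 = 0.24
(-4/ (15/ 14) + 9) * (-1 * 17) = -1343/ 15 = -89.53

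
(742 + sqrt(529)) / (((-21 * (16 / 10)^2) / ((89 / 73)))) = -17.35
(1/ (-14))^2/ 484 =1/ 94864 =0.00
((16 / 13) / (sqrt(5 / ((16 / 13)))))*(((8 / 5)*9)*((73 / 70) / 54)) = 9344*sqrt(65) / 443625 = 0.17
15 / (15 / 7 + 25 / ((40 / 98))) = 84 / 355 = 0.24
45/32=1.41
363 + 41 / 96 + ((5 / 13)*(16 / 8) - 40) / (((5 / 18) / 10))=-1309003 / 1248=-1048.88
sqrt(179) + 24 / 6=4 + sqrt(179)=17.38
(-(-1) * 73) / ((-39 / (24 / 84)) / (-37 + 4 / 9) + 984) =0.07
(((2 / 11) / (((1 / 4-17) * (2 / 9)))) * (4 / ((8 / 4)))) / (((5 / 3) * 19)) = -216 / 70015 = -0.00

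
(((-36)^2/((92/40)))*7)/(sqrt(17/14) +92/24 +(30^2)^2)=18517854035520/3802791593238131 - 1632960*sqrt(238)/3802791593238131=0.00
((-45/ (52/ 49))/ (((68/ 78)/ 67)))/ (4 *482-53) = -1.74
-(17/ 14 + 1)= -2.21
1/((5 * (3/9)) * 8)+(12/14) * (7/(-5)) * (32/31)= -1443/1240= -1.16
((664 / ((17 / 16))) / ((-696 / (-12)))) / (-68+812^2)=1328 / 81255767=0.00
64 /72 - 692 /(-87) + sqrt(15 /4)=10.78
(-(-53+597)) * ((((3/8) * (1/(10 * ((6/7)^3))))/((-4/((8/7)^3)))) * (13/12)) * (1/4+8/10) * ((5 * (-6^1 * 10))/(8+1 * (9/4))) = -49504/123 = -402.47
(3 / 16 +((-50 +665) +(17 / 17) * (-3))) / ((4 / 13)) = 127335 / 64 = 1989.61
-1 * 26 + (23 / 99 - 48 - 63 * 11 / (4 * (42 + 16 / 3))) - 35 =-6322045 / 56232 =-112.43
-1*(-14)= 14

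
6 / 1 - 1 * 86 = -80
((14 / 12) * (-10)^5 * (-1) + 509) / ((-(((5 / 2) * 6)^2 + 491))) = -351527 / 2148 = -163.65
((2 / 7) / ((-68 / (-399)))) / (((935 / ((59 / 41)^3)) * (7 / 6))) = 35119809 / 7668495065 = 0.00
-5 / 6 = -0.83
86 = 86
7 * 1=7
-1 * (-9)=9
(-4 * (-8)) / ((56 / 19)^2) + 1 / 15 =5513 / 1470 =3.75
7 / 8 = 0.88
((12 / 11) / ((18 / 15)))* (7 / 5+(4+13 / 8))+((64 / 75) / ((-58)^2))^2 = 1117946041889 / 175052047500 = 6.39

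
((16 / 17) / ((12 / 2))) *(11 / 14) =44 / 357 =0.12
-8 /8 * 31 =-31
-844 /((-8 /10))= 1055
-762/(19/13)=-9906/19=-521.37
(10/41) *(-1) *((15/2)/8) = -0.23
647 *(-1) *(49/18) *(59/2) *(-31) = 57984787/36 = 1610688.53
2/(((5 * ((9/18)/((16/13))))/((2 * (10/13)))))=256/169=1.51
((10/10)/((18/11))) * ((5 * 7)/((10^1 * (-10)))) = -77/360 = -0.21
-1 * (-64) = 64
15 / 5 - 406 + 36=-367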